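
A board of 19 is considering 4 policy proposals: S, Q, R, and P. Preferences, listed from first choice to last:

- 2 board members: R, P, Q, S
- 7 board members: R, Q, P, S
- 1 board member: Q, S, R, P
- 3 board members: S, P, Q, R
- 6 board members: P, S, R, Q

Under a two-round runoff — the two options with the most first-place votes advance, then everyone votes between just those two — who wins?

R

Round 1 first-place votes: S 3, Q 1, R 9, P 6.
R and P advance.
Runoff: R is preferred to P by 10 voters; P by 9.
R wins the runoff.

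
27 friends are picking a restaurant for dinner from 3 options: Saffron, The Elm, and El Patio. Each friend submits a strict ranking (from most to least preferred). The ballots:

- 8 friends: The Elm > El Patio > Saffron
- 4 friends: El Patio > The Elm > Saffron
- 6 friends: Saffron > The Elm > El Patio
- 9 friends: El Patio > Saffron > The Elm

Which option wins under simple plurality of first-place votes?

El Patio

First-place votes: Saffron 6, The Elm 8, El Patio 13.
El Patio has the most first-place votes.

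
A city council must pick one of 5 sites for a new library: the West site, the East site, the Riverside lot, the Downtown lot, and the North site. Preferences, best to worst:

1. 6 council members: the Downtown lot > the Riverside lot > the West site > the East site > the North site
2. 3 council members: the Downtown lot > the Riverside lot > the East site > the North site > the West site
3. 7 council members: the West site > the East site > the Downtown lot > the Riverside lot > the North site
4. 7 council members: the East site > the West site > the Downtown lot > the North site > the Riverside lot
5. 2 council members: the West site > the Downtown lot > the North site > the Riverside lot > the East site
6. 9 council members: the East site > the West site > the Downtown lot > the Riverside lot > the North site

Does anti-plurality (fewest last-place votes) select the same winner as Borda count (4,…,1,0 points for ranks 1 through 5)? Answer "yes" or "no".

no

Anti-plurality — last-place votes: the West site 3, the East site 2, the Riverside lot 7, the Downtown lot 0, the North site 22. Winner: the Downtown lot.
Borda — scores: the West site 96, the East site 97, the Riverside lot 45, the Downtown lot 88, the North site 14. Winner: the East site.
The two methods disagree.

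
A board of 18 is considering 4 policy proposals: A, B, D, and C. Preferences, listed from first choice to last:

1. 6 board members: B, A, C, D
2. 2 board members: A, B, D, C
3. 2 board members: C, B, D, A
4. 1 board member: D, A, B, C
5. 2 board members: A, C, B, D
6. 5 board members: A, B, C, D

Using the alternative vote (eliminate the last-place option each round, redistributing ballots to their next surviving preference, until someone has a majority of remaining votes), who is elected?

A

Round 1: A 9, B 6, D 1, C 2. Eliminate D.
Round 2: A 10, B 6, C 2. A has a majority.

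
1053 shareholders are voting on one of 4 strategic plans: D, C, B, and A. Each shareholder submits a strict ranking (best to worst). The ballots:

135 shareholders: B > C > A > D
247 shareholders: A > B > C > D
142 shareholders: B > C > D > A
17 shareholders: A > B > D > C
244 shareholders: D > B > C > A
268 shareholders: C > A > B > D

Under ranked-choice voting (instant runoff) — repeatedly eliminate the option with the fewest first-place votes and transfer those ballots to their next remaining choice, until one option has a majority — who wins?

Round 1: D 244, C 268, B 277, A 264. Eliminate D.
Round 2: C 268, B 521, A 264. Eliminate A.
Round 3: C 268, B 785. B has a majority.

B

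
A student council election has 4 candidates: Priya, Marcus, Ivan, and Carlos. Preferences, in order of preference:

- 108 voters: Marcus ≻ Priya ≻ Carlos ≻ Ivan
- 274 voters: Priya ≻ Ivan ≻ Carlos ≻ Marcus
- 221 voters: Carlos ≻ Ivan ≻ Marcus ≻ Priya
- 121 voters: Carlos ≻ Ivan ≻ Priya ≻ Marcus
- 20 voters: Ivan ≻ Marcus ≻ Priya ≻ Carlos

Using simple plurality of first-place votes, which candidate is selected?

Carlos

First-place votes: Priya 274, Marcus 108, Ivan 20, Carlos 342.
Carlos has the most first-place votes.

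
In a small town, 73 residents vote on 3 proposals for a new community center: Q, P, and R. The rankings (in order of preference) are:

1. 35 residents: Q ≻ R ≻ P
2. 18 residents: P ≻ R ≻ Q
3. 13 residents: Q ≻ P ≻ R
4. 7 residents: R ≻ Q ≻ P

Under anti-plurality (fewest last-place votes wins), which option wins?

Last-place votes: Q 18, P 42, R 13.
R is ranked last by the fewest voters, so R wins.

R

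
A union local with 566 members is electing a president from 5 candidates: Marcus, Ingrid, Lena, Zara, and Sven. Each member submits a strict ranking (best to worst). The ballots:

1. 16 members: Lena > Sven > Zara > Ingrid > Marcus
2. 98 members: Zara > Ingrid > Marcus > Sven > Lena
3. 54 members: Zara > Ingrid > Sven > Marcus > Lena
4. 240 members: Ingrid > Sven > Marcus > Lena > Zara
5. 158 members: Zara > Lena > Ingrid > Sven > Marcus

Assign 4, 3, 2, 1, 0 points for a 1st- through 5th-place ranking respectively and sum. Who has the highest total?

Ingrid

Marcus: 16·0 + 98·2 + 54·1 + 240·2 + 158·0 = 730
Ingrid: 16·1 + 98·3 + 54·3 + 240·4 + 158·2 = 1748
Lena: 16·4 + 98·0 + 54·0 + 240·1 + 158·3 = 778
Zara: 16·2 + 98·4 + 54·4 + 240·0 + 158·4 = 1272
Sven: 16·3 + 98·1 + 54·2 + 240·3 + 158·1 = 1132
Ingrid has the highest Borda score (1748).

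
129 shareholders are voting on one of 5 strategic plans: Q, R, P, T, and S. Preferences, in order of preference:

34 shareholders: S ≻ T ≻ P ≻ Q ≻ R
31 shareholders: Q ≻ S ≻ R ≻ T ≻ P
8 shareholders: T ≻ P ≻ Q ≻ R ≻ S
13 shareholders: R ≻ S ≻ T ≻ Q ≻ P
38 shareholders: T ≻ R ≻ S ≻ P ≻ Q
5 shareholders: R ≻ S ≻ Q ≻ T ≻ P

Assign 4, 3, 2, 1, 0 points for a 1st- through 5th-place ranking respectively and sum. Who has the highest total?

S

Q: 34·1 + 31·4 + 8·2 + 13·1 + 38·0 + 5·2 = 197
R: 34·0 + 31·2 + 8·1 + 13·4 + 38·3 + 5·4 = 256
P: 34·2 + 31·0 + 8·3 + 13·0 + 38·1 + 5·0 = 130
T: 34·3 + 31·1 + 8·4 + 13·2 + 38·4 + 5·1 = 348
S: 34·4 + 31·3 + 8·0 + 13·3 + 38·2 + 5·3 = 359
S has the highest Borda score (359).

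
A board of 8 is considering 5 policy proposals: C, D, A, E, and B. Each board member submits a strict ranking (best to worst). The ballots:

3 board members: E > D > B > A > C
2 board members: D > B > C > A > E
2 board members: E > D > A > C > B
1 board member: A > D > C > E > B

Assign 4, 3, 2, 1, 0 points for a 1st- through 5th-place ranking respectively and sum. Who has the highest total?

D

C: 3·0 + 2·2 + 2·1 + 1·2 = 8
D: 3·3 + 2·4 + 2·3 + 1·3 = 26
A: 3·1 + 2·1 + 2·2 + 1·4 = 13
E: 3·4 + 2·0 + 2·4 + 1·1 = 21
B: 3·2 + 2·3 + 2·0 + 1·0 = 12
D has the highest Borda score (26).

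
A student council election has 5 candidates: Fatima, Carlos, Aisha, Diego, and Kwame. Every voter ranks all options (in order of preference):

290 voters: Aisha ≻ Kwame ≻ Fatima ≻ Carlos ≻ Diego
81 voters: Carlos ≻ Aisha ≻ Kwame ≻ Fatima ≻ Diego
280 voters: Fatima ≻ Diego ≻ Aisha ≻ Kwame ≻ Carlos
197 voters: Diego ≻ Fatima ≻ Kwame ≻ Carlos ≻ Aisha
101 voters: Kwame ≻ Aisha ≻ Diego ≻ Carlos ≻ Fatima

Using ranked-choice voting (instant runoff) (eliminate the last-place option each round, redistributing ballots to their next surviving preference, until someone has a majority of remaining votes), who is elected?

Round 1: Fatima 280, Carlos 81, Aisha 290, Diego 197, Kwame 101. Eliminate Carlos.
Round 2: Fatima 280, Aisha 371, Diego 197, Kwame 101. Eliminate Kwame.
Round 3: Fatima 280, Aisha 472, Diego 197. Eliminate Diego.
Round 4: Fatima 477, Aisha 472. Fatima has a majority.

Fatima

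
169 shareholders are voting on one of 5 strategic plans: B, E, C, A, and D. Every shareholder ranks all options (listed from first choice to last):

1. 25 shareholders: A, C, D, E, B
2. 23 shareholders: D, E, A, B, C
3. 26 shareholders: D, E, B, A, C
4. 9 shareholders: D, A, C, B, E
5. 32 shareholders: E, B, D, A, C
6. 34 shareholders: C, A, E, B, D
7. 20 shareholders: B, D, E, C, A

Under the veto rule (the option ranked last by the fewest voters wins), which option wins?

Last-place votes: B 25, E 9, C 81, A 20, D 34.
E is ranked last by the fewest voters, so E wins.

E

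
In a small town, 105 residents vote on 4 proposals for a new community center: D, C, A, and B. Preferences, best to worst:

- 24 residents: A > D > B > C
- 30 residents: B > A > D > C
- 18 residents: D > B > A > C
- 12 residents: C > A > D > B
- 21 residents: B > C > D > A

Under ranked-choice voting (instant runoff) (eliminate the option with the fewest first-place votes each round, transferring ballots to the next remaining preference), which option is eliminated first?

Round 1: D 18, C 12, A 24, B 51. Eliminate C.

C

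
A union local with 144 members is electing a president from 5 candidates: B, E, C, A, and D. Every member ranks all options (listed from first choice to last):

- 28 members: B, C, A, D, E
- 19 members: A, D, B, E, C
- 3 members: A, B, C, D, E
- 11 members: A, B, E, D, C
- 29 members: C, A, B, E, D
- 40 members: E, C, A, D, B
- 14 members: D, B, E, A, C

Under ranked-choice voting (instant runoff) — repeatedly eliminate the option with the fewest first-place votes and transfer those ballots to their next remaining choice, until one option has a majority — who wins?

A

Round 1: B 28, E 40, C 29, A 33, D 14. Eliminate D.
Round 2: B 42, E 40, C 29, A 33. Eliminate C.
Round 3: B 42, E 40, A 62. Eliminate E.
Round 4: B 42, A 102. A has a majority.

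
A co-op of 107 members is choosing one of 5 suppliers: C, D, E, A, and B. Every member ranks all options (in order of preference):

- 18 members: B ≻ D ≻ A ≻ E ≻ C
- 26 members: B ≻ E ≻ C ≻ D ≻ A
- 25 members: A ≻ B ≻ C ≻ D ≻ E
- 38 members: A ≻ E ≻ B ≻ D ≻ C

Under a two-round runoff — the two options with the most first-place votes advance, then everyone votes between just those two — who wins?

A

Round 1 first-place votes: C 0, D 0, E 0, A 63, B 44.
A and B advance.
Runoff: A is preferred to B by 63 voters; B by 44.
A wins the runoff.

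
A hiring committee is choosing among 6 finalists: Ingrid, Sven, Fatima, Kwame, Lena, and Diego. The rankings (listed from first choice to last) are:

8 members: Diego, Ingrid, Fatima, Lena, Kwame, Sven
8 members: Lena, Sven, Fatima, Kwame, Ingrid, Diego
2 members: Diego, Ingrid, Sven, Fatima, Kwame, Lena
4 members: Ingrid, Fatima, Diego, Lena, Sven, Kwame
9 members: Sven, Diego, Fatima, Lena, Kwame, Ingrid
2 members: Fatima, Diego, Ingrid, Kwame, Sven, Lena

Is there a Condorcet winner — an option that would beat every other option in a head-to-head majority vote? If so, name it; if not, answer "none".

none

Checking pairwise contests:
Sven beats Ingrid 17–16.
Lena beats Sven 20–13.
Sven beats Fatima 19–14.
Sven beats Kwame 23–10.
Fatima beats Lena 25–8.
Sven beats Diego 17–16.
Every option loses at least one head-to-head, so there is no Condorcet winner.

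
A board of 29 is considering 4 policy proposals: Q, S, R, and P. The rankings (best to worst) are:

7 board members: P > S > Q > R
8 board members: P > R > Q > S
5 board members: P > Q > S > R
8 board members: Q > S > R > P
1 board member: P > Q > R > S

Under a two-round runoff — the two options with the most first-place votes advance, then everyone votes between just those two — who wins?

P

Round 1 first-place votes: Q 8, S 0, R 0, P 21.
P and Q advance.
Runoff: P is preferred to Q by 21 voters; Q by 8.
P wins the runoff.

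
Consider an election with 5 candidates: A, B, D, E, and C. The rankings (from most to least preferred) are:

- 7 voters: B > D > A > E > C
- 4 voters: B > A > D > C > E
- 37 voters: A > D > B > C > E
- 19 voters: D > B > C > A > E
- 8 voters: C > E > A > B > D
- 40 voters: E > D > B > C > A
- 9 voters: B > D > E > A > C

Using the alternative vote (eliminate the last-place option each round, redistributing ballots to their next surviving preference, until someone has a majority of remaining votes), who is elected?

B

Round 1: A 37, B 20, D 19, E 40, C 8. Eliminate C.
Round 2: A 37, B 20, D 19, E 48. Eliminate D.
Round 3: A 37, B 39, E 48. Eliminate A.
Round 4: B 76, E 48. B has a majority.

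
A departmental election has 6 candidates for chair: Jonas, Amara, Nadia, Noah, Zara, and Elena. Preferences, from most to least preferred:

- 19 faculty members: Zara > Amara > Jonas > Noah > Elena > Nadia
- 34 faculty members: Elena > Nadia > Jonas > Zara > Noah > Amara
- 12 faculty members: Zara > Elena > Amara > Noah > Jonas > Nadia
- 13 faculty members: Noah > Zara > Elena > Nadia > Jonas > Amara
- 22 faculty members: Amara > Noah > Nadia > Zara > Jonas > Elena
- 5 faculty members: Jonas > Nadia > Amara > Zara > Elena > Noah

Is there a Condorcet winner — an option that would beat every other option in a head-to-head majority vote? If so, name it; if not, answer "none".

Checking pairwise contests:
Amara beats Jonas 53–52.
Zara beats Amara 78–27.
Amara beats Nadia 53–52.
Jonas beats Noah 58–47.
Nadia beats Zara 61–44.
Noah beats Elena 54–51.
Every option loses at least one head-to-head, so there is no Condorcet winner.

none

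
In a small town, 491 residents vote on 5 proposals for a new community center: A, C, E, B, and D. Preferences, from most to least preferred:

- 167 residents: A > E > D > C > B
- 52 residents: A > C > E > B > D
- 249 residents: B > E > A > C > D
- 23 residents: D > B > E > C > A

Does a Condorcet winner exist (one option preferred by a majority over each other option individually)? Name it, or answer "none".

B

B vs A: 272–219 for B.
B vs C: 272–219 for B.
B vs E: 272–219 for B.
B vs D: 301–190 for B.
B beats every other option head-to-head.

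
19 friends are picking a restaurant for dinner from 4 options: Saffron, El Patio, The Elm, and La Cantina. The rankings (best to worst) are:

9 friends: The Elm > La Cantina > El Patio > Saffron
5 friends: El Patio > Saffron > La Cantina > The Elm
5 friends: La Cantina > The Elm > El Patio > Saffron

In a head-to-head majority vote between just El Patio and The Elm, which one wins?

Voters preferring El Patio to The Elm: 5; preferring The Elm to El Patio: 14.
The Elm wins the head-to-head.

The Elm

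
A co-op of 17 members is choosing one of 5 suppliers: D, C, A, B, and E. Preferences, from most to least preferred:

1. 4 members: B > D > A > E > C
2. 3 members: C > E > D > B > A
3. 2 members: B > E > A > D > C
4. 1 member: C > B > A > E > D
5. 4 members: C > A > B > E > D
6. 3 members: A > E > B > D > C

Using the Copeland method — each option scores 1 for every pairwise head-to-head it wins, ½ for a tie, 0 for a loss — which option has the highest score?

D: beats C; loses to A, B, and E → score 1.
C: loses to D, A, B, and E → score 0.
A: beats D, C, and E; loses to B → score 3.
B: beats D, C, A, and E → score 4.
E: beats D and C; loses to A and B → score 2.
B has the best pairwise record.

B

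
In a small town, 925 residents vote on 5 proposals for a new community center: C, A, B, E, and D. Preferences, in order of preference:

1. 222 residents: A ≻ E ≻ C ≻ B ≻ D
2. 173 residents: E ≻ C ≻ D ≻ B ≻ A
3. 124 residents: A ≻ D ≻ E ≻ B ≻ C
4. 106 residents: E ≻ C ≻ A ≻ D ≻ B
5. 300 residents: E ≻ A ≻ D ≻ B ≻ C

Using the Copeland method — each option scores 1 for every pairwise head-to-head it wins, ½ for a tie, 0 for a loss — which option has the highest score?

E

C: beats B and D; loses to A and E → score 2.
A: beats C, B, and D; loses to E → score 3.
B: loses to C, A, E, and D → score 0.
E: beats C, A, B, and D → score 4.
D: beats B; loses to C, A, and E → score 1.
E has the best pairwise record.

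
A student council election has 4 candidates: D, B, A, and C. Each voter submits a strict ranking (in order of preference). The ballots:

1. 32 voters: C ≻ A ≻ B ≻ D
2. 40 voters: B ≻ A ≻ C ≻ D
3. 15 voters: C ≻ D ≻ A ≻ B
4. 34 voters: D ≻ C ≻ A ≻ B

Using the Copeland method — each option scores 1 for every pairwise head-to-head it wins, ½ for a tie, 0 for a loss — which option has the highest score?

D: loses to B, A, and C → score 0.
B: beats D; loses to A and C → score 1.
A: beats D and B; loses to C → score 2.
C: beats D, B, and A → score 3.
C has the best pairwise record.

C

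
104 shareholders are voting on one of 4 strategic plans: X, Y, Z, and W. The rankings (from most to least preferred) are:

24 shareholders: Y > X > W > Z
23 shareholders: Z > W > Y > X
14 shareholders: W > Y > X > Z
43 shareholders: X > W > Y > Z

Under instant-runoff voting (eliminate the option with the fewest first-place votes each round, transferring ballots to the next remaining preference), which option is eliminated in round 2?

Round 1: X 43, Y 24, Z 23, W 14. Eliminate W.
Round 2: X 43, Y 38, Z 23. Eliminate Z.

Z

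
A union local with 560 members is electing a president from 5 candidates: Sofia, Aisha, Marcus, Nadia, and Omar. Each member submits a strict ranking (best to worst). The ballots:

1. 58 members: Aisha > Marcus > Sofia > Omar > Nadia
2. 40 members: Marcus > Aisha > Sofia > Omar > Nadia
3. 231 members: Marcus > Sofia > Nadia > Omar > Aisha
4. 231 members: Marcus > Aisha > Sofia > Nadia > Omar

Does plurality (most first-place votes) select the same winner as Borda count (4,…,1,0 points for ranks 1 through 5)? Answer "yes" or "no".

yes

Plurality — first-place votes: Sofia 0, Aisha 58, Marcus 502, Nadia 0, Omar 0. Winner: Marcus.
Borda — scores: Sofia 1351, Aisha 1045, Marcus 2182, Nadia 693, Omar 329. Winner: Marcus.
The two methods agree.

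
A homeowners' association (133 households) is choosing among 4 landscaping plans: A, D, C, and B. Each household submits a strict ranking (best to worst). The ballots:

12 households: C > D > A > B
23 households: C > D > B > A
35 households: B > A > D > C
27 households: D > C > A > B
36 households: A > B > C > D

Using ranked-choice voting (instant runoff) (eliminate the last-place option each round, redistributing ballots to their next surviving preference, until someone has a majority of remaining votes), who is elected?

A

Round 1: A 36, D 27, C 35, B 35. Eliminate D.
Round 2: A 36, C 62, B 35. Eliminate B.
Round 3: A 71, C 62. A has a majority.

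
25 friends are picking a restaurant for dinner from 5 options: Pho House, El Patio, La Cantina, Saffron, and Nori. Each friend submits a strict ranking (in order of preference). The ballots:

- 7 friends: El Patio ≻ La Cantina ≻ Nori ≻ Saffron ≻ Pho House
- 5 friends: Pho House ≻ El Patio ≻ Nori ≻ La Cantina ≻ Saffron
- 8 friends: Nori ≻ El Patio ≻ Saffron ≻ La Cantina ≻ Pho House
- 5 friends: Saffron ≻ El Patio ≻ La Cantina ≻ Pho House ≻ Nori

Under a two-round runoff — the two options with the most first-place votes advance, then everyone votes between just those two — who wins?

El Patio

Round 1 first-place votes: Pho House 5, El Patio 7, La Cantina 0, Saffron 5, Nori 8.
Nori and El Patio advance.
Runoff: Nori is preferred to El Patio by 8 voters; El Patio by 17.
El Patio wins the runoff.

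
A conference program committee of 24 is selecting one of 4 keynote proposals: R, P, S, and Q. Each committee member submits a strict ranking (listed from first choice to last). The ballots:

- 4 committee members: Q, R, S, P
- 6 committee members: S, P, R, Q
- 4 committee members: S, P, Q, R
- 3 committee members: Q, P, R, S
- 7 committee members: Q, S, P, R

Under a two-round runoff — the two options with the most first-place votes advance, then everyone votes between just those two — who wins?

Q

Round 1 first-place votes: R 0, P 0, S 10, Q 14.
Q and S advance.
Runoff: Q is preferred to S by 14 voters; S by 10.
Q wins the runoff.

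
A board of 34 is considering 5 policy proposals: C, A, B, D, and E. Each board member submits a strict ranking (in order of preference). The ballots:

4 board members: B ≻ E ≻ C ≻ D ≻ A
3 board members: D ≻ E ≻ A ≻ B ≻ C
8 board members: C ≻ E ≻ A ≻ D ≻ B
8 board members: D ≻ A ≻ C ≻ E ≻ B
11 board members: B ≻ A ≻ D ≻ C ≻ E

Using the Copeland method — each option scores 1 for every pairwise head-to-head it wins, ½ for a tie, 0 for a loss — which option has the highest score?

C: beats E; loses to A, B, and D → score 1.
A: beats C, B, D, and E → score 4.
B: beats C; loses to A, D, and E → score 1.
D: beats C, B, and E; loses to A → score 3.
E: beats B; loses to C, A, and D → score 1.
A has the best pairwise record.

A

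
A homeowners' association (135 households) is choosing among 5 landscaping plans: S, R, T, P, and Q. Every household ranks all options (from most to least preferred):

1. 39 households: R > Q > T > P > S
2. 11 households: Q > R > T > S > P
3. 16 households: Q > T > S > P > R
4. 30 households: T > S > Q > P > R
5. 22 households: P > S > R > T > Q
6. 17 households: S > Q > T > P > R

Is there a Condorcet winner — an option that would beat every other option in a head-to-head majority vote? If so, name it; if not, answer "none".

none

Checking pairwise contests:
T beats S 96–39.
S beats R 85–50.
R beats T 72–63.
S beats P 74–61.
S beats Q 69–66.
Every option loses at least one head-to-head, so there is no Condorcet winner.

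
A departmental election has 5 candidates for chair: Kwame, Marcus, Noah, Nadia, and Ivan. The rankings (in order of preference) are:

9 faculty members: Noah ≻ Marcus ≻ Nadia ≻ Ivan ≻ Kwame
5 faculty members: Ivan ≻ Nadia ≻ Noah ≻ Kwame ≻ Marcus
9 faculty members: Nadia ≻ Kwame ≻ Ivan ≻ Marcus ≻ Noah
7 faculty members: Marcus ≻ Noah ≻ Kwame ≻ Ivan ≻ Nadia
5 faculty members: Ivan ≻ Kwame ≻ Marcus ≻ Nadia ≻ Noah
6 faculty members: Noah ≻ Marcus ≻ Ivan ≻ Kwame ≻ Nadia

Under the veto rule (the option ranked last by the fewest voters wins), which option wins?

Ivan

Last-place votes: Kwame 9, Marcus 5, Noah 14, Nadia 13, Ivan 0.
Ivan is ranked last by the fewest voters, so Ivan wins.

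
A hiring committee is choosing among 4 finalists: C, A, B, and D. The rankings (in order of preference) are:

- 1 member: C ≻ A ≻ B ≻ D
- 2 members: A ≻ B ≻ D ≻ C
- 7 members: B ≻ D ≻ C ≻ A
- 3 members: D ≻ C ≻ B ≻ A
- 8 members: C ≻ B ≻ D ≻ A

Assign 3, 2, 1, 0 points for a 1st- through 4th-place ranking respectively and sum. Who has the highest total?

C: 1·3 + 2·0 + 7·1 + 3·2 + 8·3 = 40
A: 1·2 + 2·3 + 7·0 + 3·0 + 8·0 = 8
B: 1·1 + 2·2 + 7·3 + 3·1 + 8·2 = 45
D: 1·0 + 2·1 + 7·2 + 3·3 + 8·1 = 33
B has the highest Borda score (45).

B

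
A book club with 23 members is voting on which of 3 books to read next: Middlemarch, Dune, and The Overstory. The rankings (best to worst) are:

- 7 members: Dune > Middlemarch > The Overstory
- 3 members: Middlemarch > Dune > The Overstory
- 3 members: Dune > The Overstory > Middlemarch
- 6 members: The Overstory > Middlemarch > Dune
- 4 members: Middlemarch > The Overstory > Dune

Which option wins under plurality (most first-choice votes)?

First-place votes: Middlemarch 7, Dune 10, The Overstory 6.
Dune has the most first-place votes.

Dune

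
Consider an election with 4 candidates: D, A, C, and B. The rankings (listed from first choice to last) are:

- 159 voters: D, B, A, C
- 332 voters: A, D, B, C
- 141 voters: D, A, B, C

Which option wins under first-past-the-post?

A

First-place votes: D 300, A 332, C 0, B 0.
A has the most first-place votes.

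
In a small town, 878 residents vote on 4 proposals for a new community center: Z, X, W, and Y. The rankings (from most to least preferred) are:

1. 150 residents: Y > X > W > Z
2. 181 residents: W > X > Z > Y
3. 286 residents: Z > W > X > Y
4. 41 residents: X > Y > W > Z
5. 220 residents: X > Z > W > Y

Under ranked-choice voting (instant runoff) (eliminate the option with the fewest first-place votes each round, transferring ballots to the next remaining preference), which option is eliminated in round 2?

W

Round 1: Z 286, X 261, W 181, Y 150. Eliminate Y.
Round 2: Z 286, X 411, W 181. Eliminate W.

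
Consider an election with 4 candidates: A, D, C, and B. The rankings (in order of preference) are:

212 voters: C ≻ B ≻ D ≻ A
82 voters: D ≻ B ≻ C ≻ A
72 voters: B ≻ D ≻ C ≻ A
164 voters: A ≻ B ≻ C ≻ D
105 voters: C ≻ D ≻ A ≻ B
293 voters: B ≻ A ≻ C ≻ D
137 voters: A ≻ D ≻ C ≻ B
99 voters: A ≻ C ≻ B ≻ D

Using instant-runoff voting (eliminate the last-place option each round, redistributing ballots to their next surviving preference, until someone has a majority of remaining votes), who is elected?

B

Round 1: A 400, D 82, C 317, B 365. Eliminate D.
Round 2: A 400, C 317, B 447. Eliminate C.
Round 3: A 505, B 659. B has a majority.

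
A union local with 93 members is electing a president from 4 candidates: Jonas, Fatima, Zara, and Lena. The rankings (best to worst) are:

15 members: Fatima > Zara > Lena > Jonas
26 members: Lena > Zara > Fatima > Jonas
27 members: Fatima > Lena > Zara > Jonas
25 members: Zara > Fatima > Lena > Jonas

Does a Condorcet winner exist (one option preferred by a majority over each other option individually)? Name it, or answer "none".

none

Checking pairwise contests:
Fatima beats Jonas 93–0.
Zara beats Fatima 51–42.
Lena beats Zara 53–40.
Fatima beats Lena 67–26.
Every option loses at least one head-to-head, so there is no Condorcet winner.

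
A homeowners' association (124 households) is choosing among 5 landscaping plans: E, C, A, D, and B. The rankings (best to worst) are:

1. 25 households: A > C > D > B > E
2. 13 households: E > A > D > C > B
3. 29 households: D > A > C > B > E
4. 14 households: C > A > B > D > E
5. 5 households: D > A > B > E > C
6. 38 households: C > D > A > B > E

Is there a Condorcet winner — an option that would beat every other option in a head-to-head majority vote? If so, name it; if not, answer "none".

Checking pairwise contests:
C beats E 106–18.
A beats C 72–52.
D beats A 72–52.
C beats D 77–47.
C beats B 119–5.
Every option loses at least one head-to-head, so there is no Condorcet winner.

none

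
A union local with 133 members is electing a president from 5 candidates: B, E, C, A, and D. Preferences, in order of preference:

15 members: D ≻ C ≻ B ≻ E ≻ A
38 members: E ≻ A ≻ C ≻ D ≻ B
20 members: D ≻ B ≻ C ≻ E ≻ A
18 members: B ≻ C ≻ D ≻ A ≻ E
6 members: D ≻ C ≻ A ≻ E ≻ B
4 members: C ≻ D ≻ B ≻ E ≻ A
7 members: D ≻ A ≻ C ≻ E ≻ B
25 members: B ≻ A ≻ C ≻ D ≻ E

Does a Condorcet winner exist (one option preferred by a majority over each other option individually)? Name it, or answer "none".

Checking pairwise contests:
C beats B 70–63.
B beats E 82–51.
A beats C 70–63.
B beats A 82–51.
C beats D 85–48.
Every option loses at least one head-to-head, so there is no Condorcet winner.

none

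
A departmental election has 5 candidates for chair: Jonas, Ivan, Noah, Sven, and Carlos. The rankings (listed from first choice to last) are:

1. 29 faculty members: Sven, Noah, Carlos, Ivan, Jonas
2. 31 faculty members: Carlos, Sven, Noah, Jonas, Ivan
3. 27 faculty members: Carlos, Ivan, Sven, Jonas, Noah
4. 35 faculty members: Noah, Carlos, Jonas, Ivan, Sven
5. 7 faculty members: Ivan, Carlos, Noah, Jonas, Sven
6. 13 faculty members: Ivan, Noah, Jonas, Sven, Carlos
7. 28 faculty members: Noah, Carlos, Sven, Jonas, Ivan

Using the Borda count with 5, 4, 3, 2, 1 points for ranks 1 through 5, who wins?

Jonas: 29·1 + 31·2 + 27·2 + 35·3 + 7·2 + 13·3 + 28·2 = 359
Ivan: 29·2 + 31·1 + 27·4 + 35·2 + 7·5 + 13·5 + 28·1 = 395
Noah: 29·4 + 31·3 + 27·1 + 35·5 + 7·3 + 13·4 + 28·5 = 624
Sven: 29·5 + 31·4 + 27·3 + 35·1 + 7·1 + 13·2 + 28·3 = 502
Carlos: 29·3 + 31·5 + 27·5 + 35·4 + 7·4 + 13·1 + 28·4 = 670
Carlos has the highest Borda score (670).

Carlos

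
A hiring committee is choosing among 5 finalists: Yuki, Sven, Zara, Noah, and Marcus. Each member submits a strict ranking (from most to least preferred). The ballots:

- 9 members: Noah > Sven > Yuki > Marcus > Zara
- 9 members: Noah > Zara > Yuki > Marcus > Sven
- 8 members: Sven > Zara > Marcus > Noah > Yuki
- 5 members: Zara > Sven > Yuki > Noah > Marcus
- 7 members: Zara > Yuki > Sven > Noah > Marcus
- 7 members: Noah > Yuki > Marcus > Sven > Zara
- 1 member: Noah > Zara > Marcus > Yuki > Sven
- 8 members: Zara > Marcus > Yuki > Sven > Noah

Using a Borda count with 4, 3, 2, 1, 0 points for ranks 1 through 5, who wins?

Yuki: 9·2 + 9·2 + 8·0 + 5·2 + 7·3 + 7·3 + 1·1 + 8·2 = 105
Sven: 9·3 + 9·0 + 8·4 + 5·3 + 7·2 + 7·1 + 1·0 + 8·1 = 103
Zara: 9·0 + 9·3 + 8·3 + 5·4 + 7·4 + 7·0 + 1·3 + 8·4 = 134
Noah: 9·4 + 9·4 + 8·1 + 5·1 + 7·1 + 7·4 + 1·4 + 8·0 = 124
Marcus: 9·1 + 9·1 + 8·2 + 5·0 + 7·0 + 7·2 + 1·2 + 8·3 = 74
Zara has the highest Borda score (134).

Zara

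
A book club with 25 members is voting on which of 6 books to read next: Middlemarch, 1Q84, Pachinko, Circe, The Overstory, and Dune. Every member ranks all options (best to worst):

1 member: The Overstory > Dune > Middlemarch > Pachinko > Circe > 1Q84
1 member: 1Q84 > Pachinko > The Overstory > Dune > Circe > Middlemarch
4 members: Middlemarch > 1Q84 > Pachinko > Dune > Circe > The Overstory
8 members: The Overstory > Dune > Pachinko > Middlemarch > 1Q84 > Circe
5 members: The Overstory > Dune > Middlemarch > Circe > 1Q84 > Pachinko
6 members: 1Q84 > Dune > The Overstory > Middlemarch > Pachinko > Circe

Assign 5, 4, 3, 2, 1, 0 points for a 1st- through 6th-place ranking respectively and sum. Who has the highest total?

The Overstory

Middlemarch: 1·3 + 1·0 + 4·5 + 8·2 + 5·3 + 6·2 = 66
1Q84: 1·0 + 1·5 + 4·4 + 8·1 + 5·1 + 6·5 = 64
Pachinko: 1·2 + 1·4 + 4·3 + 8·3 + 5·0 + 6·1 = 48
Circe: 1·1 + 1·1 + 4·1 + 8·0 + 5·2 + 6·0 = 16
The Overstory: 1·5 + 1·3 + 4·0 + 8·5 + 5·5 + 6·3 = 91
Dune: 1·4 + 1·2 + 4·2 + 8·4 + 5·4 + 6·4 = 90
The Overstory has the highest Borda score (91).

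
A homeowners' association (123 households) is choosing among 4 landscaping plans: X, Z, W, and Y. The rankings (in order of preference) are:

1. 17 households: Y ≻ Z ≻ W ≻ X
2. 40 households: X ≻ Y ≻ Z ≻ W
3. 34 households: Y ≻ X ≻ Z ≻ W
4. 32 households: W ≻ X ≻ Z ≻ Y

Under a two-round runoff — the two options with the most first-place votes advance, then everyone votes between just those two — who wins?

X

Round 1 first-place votes: X 40, Z 0, W 32, Y 51.
Y and X advance.
Runoff: Y is preferred to X by 51 voters; X by 72.
X wins the runoff.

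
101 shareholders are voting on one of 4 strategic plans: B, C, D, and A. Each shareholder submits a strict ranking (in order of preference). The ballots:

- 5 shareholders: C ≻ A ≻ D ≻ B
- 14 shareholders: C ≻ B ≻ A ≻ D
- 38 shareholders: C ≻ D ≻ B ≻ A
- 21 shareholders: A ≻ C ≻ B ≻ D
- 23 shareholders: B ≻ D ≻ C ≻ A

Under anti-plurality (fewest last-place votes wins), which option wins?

C

Last-place votes: B 5, C 0, D 35, A 61.
C is ranked last by the fewest voters, so C wins.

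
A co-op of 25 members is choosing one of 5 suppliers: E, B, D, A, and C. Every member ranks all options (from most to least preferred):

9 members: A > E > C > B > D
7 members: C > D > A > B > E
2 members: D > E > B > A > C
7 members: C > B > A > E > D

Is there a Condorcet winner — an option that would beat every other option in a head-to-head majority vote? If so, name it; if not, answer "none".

C

C vs E: 14–11 for C.
C vs B: 23–2 for C.
C vs D: 23–2 for C.
C vs A: 14–11 for C.
C beats every other option head-to-head.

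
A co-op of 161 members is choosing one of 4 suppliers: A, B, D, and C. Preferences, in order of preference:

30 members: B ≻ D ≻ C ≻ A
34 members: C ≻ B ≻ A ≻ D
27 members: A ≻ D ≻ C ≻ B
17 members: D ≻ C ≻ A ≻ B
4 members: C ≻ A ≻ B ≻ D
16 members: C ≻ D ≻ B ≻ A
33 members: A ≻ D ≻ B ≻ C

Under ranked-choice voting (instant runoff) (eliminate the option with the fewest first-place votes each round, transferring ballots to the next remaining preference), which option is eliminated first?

Round 1: A 60, B 30, D 17, C 54. Eliminate D.

D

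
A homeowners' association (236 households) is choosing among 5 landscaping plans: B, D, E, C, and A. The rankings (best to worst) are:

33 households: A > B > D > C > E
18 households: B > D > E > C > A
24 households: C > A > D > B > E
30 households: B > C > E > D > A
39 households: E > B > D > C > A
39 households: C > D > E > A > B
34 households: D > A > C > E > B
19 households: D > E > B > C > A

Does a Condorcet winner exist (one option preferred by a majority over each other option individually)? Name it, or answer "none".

none

Checking pairwise contests:
E beats B 131–105.
B beats D 120–116.
D beats E 167–69.
B beats C 139–97.
D beats A 179–57.
Every option loses at least one head-to-head, so there is no Condorcet winner.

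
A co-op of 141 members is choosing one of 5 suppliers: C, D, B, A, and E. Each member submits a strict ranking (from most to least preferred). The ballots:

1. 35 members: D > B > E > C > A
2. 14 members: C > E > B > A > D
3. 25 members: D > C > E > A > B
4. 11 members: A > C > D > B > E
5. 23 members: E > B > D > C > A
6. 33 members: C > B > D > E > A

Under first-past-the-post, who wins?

First-place votes: C 47, D 60, B 0, A 11, E 23.
D has the most first-place votes.

D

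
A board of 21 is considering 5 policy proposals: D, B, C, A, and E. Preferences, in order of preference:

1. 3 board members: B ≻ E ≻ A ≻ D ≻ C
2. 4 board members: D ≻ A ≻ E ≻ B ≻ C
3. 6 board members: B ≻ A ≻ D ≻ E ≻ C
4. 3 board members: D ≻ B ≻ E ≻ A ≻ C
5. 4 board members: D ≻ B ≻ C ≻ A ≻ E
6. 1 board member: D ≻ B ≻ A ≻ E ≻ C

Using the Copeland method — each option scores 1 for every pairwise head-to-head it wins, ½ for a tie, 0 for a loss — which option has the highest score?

D

D: beats B, C, A, and E → score 4.
B: beats C, A, and E; loses to D → score 3.
C: loses to D, B, A, and E → score 0.
A: beats C and E; loses to D and B → score 2.
E: beats C; loses to D, B, and A → score 1.
D has the best pairwise record.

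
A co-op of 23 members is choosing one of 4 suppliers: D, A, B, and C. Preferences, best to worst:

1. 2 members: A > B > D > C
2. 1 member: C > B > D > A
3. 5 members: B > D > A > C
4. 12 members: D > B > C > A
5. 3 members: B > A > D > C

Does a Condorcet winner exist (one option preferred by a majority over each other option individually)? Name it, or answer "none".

D

D vs A: 18–5 for D.
D vs B: 12–11 for D.
D vs C: 22–1 for D.
D beats every other option head-to-head.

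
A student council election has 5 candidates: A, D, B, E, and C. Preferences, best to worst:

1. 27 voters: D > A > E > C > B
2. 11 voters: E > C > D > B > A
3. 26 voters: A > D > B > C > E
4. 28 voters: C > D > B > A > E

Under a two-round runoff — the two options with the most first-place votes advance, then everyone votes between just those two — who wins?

Round 1 first-place votes: A 26, D 27, B 0, E 11, C 28.
C and D advance.
Runoff: C is preferred to D by 39 voters; D by 53.
D wins the runoff.

D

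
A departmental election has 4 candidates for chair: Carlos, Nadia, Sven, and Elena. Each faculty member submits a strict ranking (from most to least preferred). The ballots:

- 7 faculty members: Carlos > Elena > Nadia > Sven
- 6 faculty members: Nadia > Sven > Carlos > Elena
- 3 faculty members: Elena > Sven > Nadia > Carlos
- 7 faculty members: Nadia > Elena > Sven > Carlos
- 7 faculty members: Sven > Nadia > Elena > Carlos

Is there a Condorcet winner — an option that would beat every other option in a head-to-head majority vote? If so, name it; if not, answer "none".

Nadia

Nadia vs Carlos: 23–7 for Nadia.
Nadia vs Sven: 20–10 for Nadia.
Nadia vs Elena: 20–10 for Nadia.
Nadia beats every other option head-to-head.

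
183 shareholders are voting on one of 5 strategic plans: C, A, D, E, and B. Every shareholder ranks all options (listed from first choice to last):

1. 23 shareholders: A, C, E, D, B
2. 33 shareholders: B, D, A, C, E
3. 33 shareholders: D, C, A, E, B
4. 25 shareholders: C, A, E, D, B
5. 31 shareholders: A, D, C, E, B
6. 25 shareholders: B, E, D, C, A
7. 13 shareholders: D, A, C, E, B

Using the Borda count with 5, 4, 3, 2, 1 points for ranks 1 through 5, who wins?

C: 23·4 + 33·2 + 33·4 + 25·5 + 31·3 + 25·2 + 13·3 = 597
A: 23·5 + 33·3 + 33·3 + 25·4 + 31·5 + 25·1 + 13·4 = 645
D: 23·2 + 33·4 + 33·5 + 25·2 + 31·4 + 25·3 + 13·5 = 657
E: 23·3 + 33·1 + 33·2 + 25·3 + 31·2 + 25·4 + 13·2 = 431
B: 23·1 + 33·5 + 33·1 + 25·1 + 31·1 + 25·5 + 13·1 = 415
D has the highest Borda score (657).

D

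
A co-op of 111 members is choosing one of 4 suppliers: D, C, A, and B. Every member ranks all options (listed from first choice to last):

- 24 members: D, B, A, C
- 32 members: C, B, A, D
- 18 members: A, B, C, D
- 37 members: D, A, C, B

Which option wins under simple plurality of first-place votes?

D

First-place votes: D 61, C 32, A 18, B 0.
D has the most first-place votes.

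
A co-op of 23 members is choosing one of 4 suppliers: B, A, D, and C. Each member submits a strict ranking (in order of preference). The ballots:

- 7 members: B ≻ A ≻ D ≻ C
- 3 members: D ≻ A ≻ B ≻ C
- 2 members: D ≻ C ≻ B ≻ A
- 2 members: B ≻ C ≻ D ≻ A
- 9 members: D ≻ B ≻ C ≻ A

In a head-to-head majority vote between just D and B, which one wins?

D

Voters preferring D to B: 14; preferring B to D: 9.
D wins the head-to-head.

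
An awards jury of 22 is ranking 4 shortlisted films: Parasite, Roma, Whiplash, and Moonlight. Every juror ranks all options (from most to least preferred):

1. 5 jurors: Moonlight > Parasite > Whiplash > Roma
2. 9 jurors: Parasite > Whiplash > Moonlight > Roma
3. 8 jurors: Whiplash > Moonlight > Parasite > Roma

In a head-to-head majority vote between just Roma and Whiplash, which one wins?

Voters preferring Roma to Whiplash: 0; preferring Whiplash to Roma: 22.
Whiplash wins the head-to-head.

Whiplash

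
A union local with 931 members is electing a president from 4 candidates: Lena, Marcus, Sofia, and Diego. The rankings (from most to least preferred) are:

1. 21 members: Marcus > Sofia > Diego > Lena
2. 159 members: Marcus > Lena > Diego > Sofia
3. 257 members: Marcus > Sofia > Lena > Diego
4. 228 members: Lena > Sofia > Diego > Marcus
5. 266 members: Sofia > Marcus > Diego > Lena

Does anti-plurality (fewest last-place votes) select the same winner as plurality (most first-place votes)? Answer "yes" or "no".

no

Anti-plurality — last-place votes: Lena 287, Marcus 228, Sofia 159, Diego 257. Winner: Sofia.
Plurality — first-place votes: Lena 228, Marcus 437, Sofia 266, Diego 0. Winner: Marcus.
The two methods disagree.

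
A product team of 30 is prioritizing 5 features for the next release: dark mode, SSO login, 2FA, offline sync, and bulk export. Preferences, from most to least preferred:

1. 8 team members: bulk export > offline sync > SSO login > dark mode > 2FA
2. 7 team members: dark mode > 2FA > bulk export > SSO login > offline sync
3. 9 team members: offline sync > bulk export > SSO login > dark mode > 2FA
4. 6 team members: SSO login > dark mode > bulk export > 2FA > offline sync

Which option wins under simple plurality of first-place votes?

First-place votes: dark mode 7, SSO login 6, 2FA 0, offline sync 9, bulk export 8.
offline sync has the most first-place votes.

offline sync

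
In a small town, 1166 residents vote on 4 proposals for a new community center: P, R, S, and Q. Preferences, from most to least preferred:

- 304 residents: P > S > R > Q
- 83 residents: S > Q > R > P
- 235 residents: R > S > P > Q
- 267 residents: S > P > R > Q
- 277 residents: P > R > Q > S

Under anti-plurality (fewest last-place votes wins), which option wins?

R

Last-place votes: P 83, R 0, S 277, Q 806.
R is ranked last by the fewest voters, so R wins.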